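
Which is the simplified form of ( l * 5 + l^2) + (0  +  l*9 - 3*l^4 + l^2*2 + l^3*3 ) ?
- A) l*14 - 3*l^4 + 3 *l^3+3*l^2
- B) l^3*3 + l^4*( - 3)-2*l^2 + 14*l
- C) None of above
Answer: A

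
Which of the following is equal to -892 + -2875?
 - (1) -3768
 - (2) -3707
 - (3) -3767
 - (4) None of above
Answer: 3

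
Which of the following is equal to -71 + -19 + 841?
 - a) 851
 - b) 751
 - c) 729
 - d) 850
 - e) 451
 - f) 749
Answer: b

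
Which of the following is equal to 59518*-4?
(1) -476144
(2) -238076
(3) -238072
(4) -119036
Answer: 3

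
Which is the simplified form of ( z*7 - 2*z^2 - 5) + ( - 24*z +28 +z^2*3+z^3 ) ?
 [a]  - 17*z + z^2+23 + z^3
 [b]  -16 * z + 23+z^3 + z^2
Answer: a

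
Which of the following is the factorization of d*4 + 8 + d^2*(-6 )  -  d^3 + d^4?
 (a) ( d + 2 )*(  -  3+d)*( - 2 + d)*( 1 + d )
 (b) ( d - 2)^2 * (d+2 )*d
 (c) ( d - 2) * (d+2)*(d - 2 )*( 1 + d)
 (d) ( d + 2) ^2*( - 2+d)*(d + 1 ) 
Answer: c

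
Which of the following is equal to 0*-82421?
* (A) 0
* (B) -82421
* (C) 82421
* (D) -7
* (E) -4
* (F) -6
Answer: A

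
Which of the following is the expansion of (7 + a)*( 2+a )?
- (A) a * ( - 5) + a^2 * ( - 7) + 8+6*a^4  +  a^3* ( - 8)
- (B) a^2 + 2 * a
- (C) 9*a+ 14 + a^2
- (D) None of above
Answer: C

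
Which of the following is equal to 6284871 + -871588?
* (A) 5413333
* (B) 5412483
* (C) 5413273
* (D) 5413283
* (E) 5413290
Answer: D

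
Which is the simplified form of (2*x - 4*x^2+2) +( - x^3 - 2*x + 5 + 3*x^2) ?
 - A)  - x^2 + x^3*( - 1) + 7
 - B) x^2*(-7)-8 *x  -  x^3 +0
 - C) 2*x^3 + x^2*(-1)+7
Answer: A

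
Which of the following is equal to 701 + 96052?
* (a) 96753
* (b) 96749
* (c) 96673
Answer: a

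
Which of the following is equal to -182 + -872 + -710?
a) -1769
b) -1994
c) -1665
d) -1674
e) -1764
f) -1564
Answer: e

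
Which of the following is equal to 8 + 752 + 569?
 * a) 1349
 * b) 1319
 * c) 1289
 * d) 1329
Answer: d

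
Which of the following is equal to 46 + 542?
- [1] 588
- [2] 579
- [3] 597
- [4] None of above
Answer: 1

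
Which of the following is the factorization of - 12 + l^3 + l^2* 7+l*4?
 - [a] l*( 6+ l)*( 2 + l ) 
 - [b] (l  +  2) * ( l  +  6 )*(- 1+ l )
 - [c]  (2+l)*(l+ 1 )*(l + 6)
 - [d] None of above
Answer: b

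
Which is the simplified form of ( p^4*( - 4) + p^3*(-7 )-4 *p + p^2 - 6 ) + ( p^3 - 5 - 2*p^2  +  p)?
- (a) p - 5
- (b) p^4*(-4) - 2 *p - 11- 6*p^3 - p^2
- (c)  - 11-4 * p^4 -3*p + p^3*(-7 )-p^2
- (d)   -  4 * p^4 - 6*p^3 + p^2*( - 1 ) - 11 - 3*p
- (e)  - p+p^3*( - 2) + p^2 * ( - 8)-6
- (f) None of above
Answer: d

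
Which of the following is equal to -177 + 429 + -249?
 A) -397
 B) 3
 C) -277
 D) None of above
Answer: B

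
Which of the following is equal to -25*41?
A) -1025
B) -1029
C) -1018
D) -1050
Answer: A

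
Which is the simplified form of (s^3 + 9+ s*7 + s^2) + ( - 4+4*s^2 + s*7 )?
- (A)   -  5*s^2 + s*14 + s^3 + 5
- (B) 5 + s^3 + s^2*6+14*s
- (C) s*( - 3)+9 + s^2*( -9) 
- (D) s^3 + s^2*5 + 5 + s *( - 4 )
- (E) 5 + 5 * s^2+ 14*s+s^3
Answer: E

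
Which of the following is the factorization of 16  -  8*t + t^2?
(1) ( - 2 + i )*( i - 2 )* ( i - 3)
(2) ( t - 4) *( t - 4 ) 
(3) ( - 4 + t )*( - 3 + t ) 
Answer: 2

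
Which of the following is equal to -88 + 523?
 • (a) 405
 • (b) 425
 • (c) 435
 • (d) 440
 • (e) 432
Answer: c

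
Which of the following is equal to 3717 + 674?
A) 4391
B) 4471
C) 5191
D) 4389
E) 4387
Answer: A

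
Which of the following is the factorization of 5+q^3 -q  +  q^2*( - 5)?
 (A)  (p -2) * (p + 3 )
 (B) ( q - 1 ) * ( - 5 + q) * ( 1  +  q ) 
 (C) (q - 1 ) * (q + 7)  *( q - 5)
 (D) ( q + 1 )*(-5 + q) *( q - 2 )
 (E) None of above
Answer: B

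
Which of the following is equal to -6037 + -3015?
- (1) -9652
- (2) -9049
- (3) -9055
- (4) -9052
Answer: 4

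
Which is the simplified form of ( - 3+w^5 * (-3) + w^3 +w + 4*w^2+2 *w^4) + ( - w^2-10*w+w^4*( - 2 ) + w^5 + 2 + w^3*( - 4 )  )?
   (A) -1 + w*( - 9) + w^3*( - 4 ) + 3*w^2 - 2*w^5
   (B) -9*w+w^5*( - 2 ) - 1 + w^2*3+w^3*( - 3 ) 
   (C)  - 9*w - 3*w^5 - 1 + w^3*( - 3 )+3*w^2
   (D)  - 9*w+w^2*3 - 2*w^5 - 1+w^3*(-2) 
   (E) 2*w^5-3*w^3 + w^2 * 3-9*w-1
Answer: B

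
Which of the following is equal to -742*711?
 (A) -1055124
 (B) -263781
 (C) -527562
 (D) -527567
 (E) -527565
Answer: C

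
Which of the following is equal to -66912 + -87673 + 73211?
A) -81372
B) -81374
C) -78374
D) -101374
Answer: B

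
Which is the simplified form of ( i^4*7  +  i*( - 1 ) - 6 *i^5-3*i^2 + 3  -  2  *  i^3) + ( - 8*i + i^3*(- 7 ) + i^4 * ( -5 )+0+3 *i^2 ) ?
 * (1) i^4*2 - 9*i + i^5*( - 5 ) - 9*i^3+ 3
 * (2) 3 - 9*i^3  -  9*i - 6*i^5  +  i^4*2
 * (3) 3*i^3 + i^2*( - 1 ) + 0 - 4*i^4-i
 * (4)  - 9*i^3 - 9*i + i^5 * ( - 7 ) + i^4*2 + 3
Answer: 2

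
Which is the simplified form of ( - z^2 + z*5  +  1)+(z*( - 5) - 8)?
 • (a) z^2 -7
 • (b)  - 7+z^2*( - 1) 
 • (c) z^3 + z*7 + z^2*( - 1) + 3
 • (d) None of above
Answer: b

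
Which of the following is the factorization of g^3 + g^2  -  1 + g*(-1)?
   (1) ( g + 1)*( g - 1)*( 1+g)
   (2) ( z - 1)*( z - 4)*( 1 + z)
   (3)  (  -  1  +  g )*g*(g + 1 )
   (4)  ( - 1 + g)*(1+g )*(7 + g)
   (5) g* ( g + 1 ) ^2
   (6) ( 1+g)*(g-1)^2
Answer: 1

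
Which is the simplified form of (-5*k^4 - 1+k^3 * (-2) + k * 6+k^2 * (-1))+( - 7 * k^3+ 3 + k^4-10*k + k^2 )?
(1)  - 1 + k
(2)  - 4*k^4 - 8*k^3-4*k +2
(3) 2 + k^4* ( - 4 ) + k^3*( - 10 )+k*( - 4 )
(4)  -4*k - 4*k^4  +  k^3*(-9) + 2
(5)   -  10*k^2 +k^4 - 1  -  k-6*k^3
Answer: 4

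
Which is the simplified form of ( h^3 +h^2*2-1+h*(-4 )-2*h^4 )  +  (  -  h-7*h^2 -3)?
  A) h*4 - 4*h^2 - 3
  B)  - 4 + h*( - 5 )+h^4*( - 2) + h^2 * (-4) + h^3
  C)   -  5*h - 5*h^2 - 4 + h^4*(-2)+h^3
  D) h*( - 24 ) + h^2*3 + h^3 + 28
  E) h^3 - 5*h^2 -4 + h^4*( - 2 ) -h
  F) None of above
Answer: C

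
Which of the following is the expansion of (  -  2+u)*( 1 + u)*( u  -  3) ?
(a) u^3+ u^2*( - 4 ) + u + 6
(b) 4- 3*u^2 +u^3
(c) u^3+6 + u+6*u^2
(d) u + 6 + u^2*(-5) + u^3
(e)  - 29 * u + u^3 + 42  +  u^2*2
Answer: a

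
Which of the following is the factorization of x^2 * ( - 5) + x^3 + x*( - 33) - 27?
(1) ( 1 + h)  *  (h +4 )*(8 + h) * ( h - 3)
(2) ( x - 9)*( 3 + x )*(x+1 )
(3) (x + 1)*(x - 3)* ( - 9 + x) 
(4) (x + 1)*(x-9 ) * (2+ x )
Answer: 2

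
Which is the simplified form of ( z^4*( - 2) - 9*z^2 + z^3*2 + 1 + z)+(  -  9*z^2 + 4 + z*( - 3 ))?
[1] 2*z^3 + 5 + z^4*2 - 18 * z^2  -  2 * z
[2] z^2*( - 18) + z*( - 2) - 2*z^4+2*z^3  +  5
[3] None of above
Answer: 2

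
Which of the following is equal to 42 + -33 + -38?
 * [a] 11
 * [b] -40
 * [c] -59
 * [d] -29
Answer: d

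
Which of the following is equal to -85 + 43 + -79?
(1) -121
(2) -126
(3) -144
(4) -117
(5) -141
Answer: 1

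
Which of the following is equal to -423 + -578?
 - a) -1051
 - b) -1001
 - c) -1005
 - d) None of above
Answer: b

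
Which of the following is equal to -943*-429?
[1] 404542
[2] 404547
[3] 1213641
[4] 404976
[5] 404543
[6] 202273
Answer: 2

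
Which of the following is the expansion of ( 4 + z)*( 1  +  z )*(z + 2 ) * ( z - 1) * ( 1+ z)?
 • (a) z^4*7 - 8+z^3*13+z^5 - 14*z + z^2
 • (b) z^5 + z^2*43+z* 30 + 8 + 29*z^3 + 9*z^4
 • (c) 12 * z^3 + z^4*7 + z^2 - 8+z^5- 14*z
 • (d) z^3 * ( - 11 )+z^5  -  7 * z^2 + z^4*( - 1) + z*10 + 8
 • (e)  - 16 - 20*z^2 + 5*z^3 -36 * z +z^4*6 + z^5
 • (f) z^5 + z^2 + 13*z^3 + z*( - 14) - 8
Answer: a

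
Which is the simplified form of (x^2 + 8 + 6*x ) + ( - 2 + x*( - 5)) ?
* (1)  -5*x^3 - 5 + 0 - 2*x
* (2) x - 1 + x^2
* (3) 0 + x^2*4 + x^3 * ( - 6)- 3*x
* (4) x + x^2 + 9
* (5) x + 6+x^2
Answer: 5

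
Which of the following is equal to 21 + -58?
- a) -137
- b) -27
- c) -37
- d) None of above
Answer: c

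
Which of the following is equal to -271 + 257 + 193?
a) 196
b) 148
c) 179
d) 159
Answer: c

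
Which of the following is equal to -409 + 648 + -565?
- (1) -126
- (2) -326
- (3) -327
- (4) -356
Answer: 2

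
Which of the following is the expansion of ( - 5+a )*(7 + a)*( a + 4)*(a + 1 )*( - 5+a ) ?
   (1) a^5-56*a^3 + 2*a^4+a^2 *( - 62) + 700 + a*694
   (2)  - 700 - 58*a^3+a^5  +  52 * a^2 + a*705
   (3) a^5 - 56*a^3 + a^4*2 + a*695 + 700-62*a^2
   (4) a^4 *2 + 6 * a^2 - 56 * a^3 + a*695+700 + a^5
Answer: 3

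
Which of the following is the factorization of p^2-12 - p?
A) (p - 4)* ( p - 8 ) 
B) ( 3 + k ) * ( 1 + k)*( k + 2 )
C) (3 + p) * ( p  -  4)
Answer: C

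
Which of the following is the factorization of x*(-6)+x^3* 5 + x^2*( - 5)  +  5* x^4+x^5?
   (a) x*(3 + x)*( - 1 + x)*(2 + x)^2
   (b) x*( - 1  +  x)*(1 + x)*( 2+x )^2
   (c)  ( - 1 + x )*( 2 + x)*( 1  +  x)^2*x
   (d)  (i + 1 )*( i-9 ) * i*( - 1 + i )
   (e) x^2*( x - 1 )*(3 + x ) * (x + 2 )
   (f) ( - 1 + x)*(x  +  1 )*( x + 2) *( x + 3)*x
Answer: f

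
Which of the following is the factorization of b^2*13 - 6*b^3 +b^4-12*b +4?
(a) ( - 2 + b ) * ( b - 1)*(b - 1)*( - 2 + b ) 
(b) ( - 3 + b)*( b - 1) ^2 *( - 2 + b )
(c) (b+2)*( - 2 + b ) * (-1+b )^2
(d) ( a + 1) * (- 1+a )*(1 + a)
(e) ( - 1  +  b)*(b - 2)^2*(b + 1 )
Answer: a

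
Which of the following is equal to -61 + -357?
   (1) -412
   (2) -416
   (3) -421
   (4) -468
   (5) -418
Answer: 5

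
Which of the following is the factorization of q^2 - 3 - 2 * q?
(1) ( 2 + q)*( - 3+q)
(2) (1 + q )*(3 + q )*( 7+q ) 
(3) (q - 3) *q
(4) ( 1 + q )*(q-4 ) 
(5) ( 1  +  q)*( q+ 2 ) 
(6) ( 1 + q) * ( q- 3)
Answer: 6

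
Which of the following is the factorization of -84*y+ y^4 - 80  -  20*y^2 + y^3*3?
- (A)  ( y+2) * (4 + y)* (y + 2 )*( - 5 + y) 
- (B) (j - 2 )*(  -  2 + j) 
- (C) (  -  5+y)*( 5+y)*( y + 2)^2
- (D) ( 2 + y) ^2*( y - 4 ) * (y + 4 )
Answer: A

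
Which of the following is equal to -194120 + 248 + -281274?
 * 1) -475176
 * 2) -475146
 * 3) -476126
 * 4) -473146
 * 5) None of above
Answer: 2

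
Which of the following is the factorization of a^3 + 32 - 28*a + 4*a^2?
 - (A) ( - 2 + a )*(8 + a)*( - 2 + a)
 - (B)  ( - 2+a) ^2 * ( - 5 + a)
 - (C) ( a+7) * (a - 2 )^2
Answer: A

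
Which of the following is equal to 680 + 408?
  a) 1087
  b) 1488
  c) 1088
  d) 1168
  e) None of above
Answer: c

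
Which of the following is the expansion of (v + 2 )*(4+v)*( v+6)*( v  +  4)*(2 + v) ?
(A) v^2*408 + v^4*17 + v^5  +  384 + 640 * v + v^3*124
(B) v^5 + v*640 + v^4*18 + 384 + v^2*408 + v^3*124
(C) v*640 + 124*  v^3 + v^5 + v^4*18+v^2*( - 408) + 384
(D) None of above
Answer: B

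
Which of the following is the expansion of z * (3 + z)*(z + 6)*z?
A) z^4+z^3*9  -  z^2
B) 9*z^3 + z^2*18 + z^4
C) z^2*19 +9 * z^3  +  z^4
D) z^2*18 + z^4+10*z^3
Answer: B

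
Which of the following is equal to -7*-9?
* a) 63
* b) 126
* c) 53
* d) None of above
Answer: a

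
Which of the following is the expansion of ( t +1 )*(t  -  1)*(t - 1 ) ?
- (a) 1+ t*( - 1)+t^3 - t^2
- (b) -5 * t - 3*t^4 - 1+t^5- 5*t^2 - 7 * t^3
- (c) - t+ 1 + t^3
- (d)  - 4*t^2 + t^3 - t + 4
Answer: a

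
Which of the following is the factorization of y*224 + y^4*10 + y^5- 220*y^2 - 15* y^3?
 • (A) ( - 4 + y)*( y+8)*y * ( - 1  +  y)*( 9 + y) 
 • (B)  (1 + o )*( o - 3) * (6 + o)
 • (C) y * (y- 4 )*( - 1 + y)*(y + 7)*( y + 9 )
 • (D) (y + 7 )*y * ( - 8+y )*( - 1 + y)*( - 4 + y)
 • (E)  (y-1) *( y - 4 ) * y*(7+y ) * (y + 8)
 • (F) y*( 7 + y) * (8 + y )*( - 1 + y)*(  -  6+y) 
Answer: E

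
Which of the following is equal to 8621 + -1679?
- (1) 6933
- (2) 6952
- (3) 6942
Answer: 3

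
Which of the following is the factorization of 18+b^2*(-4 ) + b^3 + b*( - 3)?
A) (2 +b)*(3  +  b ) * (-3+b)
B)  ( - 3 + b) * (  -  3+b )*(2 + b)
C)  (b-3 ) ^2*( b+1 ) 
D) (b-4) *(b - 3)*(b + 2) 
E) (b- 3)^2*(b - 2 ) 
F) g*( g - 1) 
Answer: B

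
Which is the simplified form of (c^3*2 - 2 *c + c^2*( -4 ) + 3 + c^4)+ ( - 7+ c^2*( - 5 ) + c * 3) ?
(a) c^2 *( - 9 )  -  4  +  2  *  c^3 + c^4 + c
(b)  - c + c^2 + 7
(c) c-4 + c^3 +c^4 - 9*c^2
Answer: a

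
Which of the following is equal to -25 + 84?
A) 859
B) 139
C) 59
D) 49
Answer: C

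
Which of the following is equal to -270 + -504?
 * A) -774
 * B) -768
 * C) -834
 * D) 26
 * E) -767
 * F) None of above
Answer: A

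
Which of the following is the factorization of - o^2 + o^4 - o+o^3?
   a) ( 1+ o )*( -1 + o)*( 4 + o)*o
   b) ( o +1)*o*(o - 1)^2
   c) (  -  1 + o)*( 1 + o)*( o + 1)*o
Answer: c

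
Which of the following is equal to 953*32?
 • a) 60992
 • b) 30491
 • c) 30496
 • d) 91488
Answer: c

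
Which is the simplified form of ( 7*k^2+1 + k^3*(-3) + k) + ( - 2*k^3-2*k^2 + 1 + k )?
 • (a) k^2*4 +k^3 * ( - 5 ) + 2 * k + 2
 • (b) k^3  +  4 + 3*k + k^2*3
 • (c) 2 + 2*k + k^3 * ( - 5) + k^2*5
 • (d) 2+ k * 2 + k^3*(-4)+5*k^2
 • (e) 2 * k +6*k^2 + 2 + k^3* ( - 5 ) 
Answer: c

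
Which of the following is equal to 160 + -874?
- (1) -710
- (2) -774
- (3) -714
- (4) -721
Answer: 3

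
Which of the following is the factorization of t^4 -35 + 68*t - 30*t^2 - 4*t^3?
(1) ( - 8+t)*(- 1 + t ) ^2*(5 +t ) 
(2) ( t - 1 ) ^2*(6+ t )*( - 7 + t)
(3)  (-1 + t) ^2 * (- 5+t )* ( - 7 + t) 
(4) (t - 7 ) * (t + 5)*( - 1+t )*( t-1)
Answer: 4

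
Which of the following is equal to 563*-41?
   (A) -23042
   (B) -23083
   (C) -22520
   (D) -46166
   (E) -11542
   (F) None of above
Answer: B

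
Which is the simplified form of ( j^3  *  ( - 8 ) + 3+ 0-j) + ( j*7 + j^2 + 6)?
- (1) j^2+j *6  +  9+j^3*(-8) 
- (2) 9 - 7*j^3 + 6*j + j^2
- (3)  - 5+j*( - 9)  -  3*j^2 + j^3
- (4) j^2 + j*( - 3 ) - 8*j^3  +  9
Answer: 1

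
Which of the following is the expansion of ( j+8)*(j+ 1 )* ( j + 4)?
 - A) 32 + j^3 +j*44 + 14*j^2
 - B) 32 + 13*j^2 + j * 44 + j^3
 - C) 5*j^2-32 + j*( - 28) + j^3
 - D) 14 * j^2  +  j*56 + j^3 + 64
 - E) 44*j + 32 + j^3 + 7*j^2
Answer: B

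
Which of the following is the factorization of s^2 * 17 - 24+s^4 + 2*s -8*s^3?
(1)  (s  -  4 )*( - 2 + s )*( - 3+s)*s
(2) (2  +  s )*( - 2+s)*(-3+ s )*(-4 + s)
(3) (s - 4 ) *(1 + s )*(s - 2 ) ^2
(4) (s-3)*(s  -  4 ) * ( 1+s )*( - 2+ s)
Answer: 4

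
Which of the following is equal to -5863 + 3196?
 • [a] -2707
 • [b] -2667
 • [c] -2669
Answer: b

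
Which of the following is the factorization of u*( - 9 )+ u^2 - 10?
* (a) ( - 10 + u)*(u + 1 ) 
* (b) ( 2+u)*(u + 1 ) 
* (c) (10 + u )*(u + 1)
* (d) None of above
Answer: a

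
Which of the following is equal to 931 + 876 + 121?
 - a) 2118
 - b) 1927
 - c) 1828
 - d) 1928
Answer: d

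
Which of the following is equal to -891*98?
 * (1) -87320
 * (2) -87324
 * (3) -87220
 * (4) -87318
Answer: 4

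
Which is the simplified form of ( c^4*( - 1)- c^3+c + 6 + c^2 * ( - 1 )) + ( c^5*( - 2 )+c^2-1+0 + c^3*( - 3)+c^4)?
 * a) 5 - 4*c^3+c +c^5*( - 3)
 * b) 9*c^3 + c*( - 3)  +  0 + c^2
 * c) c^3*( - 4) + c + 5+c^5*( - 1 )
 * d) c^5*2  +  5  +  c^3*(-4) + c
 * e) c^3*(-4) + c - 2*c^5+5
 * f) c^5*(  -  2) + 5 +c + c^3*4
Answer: e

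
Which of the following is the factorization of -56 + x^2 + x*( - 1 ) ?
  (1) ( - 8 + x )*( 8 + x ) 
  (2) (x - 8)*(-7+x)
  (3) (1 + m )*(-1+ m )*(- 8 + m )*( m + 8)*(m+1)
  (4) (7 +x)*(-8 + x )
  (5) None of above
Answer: 4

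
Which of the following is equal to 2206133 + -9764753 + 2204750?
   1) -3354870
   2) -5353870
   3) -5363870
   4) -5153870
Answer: 2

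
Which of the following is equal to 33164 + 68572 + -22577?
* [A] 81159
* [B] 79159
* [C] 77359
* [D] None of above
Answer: B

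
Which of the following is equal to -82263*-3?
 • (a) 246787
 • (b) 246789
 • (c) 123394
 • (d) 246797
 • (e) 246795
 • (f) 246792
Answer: b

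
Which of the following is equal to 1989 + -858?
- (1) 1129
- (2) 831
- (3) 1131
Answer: 3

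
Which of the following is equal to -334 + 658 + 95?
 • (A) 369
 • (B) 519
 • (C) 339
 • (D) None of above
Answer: D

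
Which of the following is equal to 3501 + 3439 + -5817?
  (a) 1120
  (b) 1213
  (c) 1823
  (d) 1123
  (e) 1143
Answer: d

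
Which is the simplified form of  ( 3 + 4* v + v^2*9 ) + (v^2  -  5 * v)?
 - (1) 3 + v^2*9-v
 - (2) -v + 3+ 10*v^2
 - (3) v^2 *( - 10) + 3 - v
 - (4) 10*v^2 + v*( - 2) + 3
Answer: 2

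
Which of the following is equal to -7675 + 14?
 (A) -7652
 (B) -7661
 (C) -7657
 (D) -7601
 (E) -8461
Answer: B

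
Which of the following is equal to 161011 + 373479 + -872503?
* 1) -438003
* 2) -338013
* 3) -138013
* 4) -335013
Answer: 2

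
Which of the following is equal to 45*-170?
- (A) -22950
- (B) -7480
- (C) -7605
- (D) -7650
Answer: D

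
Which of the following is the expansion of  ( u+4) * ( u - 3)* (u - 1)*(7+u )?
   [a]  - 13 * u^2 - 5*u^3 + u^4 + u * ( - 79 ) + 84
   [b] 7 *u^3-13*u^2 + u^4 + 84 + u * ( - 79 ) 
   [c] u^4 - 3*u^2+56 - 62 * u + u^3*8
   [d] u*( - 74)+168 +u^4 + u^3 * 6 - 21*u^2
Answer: b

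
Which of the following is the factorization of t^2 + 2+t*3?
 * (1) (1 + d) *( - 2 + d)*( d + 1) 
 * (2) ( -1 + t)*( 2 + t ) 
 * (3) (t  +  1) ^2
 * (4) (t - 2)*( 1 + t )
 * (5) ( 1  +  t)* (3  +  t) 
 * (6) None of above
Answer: 6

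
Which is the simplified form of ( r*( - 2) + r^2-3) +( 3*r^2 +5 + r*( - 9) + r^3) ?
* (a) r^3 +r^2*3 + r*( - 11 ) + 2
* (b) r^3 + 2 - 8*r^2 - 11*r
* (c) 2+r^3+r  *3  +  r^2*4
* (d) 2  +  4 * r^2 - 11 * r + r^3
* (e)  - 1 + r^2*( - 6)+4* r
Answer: d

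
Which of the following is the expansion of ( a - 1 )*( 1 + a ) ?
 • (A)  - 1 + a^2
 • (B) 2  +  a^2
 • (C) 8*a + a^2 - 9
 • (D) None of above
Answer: A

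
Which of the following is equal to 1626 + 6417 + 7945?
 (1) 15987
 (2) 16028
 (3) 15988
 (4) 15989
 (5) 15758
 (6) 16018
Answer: 3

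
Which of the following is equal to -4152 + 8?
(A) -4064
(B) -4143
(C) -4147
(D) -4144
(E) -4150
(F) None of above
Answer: D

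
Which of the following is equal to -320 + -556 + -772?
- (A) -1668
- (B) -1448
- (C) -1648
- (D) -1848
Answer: C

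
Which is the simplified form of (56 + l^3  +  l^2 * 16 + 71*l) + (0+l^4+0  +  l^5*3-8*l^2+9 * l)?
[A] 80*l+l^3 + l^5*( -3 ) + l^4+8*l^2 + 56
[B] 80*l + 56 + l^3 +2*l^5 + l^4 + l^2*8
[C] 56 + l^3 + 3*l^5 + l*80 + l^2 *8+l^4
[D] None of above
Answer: C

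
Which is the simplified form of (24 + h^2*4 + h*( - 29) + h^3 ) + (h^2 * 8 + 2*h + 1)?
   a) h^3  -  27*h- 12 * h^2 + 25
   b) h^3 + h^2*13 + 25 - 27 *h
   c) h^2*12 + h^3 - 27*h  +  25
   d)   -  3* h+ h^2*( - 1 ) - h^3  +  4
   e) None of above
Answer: c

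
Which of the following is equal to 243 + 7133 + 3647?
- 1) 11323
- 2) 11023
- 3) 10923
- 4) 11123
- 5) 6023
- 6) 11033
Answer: 2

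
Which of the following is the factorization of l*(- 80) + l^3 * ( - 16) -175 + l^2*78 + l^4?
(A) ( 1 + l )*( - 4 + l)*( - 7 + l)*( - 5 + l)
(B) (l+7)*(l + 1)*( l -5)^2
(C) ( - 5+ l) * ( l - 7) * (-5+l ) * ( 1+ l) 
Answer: C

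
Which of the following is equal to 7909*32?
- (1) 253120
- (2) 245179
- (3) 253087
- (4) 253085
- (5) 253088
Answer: 5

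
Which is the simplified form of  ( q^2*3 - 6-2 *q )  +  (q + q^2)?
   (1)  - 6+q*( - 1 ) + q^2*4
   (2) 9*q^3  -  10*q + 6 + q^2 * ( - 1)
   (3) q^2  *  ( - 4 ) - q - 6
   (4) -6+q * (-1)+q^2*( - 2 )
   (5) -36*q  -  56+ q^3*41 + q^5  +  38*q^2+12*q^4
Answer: 1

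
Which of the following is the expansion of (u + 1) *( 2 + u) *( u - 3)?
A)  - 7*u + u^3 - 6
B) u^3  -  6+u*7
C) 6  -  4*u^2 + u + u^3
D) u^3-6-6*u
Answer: A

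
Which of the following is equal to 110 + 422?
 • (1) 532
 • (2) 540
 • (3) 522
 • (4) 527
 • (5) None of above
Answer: 1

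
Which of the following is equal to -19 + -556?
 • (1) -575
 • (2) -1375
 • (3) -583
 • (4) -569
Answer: 1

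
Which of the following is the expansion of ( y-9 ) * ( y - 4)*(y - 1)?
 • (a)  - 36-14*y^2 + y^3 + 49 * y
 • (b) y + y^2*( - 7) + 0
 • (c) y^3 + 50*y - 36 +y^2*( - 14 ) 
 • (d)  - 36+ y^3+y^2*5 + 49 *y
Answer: a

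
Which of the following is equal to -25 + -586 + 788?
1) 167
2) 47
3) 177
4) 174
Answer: 3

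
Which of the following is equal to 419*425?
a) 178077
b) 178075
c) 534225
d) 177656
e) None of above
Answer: b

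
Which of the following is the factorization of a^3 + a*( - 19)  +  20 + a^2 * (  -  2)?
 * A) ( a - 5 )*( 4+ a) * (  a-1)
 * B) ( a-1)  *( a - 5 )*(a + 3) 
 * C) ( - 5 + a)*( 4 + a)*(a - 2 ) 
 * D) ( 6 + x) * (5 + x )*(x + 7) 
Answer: A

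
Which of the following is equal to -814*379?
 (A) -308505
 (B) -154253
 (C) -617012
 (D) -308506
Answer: D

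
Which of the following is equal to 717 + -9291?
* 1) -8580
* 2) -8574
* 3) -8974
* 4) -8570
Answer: 2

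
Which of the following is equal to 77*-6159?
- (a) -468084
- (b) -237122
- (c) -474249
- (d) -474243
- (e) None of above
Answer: d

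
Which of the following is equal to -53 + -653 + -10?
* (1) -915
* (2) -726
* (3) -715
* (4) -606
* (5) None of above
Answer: 5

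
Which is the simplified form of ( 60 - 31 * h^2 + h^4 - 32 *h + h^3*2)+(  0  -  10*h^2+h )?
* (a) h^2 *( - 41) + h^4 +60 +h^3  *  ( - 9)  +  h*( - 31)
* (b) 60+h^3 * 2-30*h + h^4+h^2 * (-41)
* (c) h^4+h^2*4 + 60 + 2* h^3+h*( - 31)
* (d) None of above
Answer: d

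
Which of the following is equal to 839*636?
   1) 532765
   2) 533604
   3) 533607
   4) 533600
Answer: 2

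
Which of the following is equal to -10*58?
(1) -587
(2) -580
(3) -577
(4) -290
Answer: 2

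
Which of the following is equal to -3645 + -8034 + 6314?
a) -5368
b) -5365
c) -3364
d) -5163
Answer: b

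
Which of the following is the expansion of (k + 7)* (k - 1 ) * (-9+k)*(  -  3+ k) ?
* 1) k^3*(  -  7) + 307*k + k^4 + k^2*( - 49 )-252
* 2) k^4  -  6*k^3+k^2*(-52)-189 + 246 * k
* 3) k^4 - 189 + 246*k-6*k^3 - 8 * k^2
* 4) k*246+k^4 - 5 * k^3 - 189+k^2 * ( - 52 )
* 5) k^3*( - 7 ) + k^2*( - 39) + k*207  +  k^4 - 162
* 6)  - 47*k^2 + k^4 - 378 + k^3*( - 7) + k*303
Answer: 2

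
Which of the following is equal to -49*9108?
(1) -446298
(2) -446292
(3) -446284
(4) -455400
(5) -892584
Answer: 2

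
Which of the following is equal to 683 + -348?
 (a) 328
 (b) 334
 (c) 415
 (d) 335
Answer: d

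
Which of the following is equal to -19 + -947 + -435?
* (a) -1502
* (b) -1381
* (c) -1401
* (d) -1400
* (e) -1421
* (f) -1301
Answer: c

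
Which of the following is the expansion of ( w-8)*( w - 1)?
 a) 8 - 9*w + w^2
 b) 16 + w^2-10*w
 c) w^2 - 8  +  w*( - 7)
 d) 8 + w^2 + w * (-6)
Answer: a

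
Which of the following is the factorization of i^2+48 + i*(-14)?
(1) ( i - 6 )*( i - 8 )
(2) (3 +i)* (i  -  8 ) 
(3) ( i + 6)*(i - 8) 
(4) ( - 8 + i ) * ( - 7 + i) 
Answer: 1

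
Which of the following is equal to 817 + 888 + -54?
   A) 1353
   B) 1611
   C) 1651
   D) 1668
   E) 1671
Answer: C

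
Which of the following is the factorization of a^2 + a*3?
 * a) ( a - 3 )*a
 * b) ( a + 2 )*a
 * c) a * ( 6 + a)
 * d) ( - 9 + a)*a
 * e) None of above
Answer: e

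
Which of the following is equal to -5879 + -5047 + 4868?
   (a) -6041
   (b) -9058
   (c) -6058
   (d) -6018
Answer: c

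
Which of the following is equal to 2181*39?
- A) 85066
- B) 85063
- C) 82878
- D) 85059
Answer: D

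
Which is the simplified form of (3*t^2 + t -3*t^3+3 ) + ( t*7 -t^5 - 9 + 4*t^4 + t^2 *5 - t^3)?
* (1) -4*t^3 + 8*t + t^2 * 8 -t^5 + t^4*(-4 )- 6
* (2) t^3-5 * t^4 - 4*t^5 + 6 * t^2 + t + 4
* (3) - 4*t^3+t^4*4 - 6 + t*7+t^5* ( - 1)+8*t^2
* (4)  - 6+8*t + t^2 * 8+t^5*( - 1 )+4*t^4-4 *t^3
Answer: 4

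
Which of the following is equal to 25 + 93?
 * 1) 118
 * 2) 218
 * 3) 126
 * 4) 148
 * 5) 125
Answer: 1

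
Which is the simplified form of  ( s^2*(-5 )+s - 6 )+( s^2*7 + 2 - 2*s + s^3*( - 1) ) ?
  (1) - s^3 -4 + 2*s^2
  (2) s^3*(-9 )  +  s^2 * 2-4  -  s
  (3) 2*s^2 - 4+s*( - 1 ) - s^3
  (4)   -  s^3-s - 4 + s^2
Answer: 3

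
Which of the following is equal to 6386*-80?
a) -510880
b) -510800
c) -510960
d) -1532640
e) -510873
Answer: a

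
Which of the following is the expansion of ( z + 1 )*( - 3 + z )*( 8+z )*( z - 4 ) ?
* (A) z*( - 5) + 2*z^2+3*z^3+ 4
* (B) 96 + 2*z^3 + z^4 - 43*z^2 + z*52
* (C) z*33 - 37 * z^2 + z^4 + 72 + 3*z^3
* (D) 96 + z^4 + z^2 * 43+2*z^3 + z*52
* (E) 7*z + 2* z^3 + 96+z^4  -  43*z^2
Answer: B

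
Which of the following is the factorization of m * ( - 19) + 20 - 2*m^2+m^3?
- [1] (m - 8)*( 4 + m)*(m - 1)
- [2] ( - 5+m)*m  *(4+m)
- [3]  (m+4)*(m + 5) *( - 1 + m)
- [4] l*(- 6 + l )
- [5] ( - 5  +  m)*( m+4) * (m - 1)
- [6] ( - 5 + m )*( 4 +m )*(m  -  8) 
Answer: 5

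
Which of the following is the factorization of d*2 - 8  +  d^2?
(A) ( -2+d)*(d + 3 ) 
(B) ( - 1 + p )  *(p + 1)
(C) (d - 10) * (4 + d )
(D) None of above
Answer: D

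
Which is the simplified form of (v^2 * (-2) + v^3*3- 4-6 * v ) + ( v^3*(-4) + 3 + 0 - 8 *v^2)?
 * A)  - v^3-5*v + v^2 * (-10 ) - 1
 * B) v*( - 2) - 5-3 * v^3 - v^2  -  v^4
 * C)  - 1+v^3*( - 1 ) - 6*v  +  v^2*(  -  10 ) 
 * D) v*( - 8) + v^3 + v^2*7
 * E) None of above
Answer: C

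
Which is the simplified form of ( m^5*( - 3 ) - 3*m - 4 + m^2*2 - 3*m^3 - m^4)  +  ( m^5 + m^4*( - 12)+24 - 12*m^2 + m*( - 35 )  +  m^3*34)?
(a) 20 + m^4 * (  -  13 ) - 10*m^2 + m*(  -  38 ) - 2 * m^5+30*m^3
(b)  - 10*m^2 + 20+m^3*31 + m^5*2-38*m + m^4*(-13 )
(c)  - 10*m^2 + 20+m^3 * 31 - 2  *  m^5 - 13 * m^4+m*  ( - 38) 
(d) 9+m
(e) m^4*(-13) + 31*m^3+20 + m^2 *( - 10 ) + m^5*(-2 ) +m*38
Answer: c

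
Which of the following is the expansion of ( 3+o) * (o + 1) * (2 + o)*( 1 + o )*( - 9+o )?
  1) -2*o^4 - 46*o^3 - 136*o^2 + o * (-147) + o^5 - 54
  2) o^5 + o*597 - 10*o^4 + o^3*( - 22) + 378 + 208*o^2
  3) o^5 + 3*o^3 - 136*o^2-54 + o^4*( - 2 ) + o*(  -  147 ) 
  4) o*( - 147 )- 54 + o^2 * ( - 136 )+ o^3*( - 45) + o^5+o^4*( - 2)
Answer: 1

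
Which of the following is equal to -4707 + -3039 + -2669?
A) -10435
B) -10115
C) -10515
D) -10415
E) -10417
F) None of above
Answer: D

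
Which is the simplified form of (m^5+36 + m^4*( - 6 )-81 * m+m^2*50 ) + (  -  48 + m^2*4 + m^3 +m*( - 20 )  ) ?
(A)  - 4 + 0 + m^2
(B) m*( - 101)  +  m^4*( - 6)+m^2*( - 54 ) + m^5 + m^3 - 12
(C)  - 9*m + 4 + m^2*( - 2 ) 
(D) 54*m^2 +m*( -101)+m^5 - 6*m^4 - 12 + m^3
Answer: D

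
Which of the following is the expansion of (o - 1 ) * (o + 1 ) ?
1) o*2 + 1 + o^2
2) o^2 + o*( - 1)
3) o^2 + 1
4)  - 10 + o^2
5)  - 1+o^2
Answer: 5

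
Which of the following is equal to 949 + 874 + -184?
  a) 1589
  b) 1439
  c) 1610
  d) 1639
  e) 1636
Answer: d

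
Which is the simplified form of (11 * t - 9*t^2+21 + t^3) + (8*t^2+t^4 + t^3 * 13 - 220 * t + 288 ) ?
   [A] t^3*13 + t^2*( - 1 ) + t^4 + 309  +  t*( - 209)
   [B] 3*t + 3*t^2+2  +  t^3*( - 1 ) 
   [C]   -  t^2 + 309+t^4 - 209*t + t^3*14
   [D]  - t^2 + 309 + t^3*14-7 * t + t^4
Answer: C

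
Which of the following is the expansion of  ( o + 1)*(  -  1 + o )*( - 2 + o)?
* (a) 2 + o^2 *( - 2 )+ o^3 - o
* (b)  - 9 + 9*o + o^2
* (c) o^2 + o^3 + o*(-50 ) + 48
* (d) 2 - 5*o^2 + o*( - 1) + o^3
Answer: a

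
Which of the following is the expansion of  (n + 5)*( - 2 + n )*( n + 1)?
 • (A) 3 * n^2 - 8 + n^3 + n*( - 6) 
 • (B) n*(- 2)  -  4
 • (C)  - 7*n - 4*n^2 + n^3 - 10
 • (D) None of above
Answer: D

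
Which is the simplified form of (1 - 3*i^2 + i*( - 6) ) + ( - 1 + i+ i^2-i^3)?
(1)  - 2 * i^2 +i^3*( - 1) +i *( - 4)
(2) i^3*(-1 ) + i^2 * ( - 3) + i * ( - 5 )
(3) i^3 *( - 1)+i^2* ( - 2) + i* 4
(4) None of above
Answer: 4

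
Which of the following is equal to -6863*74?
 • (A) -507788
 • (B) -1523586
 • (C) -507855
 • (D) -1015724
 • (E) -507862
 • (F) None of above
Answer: E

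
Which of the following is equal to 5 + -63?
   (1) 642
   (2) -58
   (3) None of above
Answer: 2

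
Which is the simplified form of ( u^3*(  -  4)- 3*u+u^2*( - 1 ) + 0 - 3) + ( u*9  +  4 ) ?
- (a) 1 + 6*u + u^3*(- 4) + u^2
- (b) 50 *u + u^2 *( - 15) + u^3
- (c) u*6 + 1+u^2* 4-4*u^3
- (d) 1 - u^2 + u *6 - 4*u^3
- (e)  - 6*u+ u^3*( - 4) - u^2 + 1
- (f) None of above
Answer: d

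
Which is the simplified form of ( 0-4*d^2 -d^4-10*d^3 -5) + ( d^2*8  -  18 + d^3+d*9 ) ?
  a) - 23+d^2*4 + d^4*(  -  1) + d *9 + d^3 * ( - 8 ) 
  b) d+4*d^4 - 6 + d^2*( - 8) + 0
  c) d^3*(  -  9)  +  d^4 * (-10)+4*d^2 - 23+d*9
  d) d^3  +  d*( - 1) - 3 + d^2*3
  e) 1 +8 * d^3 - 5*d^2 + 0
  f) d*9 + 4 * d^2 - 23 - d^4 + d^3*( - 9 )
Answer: f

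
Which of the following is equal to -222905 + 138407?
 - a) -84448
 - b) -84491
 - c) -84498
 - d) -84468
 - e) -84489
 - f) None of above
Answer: c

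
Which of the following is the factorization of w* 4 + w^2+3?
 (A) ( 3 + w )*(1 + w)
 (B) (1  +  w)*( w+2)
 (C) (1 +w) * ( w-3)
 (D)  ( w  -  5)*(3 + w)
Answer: A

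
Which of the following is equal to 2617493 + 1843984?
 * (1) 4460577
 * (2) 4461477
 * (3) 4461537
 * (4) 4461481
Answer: 2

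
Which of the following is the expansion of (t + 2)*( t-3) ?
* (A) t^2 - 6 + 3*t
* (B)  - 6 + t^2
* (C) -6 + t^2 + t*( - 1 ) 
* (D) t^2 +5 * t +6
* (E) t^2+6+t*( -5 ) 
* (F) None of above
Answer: C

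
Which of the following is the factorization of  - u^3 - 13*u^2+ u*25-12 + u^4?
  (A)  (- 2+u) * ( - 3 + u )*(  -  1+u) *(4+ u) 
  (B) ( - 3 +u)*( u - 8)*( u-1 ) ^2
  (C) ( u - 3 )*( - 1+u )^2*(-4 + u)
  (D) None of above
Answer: D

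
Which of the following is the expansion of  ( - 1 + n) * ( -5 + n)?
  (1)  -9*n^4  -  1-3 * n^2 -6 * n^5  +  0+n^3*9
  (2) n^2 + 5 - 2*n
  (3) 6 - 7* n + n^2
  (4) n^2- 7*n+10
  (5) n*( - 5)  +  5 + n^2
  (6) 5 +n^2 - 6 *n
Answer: 6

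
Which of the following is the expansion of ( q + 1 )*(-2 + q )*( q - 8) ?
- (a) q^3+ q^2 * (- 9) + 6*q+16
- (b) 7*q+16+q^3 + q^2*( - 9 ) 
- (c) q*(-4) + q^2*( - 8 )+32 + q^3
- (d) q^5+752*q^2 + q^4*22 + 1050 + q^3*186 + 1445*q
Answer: a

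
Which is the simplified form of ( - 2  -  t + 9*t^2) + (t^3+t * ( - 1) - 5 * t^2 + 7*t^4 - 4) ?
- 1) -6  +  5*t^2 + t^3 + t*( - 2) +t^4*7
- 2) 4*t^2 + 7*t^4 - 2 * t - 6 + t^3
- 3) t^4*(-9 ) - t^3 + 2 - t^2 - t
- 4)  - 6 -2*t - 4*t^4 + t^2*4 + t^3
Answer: 2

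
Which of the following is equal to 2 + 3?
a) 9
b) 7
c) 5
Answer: c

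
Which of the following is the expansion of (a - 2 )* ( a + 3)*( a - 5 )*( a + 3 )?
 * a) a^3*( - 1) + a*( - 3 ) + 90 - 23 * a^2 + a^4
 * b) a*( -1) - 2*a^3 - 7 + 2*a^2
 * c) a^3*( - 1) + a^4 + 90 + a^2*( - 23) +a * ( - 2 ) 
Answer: a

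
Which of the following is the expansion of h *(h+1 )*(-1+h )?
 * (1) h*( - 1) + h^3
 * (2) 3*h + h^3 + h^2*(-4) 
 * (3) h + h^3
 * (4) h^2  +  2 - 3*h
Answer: 1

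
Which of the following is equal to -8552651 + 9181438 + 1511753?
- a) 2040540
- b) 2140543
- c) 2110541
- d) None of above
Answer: d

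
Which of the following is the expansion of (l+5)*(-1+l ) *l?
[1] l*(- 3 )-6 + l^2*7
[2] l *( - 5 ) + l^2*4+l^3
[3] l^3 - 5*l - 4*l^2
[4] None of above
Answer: 2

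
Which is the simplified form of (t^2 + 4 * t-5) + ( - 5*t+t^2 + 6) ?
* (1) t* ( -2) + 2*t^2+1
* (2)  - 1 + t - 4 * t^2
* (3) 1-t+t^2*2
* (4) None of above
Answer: 3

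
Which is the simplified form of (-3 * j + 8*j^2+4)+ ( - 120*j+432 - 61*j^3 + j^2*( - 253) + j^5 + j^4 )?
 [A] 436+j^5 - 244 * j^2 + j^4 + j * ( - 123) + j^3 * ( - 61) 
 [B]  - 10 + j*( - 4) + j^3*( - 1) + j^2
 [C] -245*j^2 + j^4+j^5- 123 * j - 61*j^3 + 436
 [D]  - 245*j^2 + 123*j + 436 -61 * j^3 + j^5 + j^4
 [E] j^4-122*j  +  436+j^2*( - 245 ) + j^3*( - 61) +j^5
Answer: C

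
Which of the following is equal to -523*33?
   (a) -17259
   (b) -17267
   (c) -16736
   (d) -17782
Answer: a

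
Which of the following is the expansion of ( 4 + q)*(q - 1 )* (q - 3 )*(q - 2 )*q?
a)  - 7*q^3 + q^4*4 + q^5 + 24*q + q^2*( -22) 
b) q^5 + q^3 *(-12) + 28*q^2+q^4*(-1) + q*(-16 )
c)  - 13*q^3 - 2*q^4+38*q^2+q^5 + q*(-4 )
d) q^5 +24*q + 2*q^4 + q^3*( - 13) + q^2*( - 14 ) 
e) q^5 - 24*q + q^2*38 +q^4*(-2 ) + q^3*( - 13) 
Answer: e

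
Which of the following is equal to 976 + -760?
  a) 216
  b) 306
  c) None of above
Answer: a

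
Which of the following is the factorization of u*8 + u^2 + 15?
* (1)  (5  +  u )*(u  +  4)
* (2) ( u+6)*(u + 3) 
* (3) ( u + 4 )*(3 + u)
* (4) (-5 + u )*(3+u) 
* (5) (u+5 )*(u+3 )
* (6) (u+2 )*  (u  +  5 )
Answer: 5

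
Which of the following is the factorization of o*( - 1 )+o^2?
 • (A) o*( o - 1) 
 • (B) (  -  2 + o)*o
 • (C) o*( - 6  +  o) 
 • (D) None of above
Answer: A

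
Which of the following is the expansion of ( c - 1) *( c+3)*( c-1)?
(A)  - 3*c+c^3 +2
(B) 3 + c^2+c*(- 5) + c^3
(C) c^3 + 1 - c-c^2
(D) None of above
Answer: B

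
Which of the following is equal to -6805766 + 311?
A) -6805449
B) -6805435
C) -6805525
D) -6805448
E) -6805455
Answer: E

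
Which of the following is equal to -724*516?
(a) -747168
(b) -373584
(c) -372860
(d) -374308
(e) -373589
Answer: b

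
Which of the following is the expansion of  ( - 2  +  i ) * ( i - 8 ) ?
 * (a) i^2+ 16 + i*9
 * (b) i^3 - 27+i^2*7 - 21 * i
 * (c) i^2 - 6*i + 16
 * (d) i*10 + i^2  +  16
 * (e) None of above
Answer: e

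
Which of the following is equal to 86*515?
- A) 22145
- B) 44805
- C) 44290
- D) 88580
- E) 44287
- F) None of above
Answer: C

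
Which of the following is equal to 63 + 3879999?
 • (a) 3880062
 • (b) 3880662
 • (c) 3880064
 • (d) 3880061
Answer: a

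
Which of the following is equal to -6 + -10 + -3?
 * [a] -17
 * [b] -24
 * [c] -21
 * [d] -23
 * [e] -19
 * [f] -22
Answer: e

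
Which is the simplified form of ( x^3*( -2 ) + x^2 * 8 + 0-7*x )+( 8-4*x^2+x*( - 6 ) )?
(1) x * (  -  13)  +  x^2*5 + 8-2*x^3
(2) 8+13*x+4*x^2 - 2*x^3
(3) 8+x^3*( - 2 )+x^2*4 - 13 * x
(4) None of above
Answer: 3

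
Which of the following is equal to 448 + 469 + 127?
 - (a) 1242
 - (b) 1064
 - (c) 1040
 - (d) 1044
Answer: d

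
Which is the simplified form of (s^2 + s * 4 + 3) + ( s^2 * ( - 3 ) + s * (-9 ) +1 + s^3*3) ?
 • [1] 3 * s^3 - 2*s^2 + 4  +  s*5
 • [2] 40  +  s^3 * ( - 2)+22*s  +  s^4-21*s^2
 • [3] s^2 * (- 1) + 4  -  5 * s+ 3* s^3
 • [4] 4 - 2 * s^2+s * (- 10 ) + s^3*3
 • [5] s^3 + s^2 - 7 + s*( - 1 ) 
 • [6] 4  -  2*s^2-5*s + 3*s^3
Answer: 6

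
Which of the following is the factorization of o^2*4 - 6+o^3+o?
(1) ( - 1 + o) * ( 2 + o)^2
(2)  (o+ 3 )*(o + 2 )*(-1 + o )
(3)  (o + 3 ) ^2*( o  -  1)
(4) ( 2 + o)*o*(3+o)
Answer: 2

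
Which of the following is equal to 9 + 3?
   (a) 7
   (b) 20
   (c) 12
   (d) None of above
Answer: c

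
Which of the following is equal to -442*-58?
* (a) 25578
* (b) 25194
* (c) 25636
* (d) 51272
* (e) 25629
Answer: c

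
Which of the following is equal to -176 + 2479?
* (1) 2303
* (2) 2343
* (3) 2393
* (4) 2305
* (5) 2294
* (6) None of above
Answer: 1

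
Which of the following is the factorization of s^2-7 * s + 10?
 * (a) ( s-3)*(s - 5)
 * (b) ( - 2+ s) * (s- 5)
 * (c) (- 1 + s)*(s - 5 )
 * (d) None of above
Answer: b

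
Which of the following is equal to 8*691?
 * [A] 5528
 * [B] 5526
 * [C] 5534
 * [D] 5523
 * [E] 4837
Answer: A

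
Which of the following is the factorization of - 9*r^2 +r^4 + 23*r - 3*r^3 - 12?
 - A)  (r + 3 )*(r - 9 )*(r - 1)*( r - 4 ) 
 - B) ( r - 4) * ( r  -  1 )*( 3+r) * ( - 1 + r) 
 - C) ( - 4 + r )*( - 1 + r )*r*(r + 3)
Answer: B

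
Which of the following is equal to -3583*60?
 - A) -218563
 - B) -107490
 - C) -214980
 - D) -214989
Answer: C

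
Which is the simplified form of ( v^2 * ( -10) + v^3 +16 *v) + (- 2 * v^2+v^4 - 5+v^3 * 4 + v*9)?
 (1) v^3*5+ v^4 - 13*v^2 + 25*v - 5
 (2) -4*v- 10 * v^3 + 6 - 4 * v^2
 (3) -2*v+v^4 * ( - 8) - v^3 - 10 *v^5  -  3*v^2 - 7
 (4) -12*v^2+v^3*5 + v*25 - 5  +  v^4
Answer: 4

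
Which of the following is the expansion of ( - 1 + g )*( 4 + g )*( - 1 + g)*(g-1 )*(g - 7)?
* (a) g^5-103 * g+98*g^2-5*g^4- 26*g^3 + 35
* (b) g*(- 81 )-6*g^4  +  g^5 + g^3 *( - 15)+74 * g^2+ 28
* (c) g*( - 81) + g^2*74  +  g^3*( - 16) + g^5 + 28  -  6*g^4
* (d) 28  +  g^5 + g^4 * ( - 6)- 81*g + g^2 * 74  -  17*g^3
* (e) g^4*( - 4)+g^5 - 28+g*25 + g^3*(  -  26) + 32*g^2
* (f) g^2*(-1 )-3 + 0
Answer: c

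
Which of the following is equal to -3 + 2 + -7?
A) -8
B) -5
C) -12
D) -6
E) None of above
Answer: A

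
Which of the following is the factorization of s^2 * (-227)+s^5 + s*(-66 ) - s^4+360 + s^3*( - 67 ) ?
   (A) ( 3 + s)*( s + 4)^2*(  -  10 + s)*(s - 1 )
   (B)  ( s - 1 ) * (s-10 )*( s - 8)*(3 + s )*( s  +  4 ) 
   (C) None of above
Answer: C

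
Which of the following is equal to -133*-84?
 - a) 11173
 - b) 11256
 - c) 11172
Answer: c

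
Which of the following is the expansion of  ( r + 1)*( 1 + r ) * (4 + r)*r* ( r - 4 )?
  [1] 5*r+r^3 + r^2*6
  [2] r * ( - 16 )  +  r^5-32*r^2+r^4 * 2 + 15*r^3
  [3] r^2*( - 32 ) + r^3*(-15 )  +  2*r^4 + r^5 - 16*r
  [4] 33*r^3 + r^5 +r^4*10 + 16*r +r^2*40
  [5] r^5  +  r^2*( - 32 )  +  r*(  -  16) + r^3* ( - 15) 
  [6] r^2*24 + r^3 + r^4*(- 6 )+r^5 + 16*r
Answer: 3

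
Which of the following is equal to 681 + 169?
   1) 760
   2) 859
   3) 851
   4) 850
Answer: 4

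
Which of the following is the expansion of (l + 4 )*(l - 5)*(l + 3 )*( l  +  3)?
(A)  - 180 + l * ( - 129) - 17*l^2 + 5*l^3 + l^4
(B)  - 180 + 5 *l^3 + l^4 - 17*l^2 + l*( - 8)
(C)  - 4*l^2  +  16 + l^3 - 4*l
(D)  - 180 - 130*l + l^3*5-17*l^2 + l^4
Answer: A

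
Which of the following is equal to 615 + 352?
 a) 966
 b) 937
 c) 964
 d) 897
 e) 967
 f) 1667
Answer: e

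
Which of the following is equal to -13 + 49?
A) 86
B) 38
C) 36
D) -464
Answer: C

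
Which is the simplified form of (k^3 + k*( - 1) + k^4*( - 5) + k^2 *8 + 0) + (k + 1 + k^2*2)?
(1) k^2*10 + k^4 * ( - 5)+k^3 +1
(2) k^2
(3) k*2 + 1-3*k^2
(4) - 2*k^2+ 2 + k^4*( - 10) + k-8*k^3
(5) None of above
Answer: 1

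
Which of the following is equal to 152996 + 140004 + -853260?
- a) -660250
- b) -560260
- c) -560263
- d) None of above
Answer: b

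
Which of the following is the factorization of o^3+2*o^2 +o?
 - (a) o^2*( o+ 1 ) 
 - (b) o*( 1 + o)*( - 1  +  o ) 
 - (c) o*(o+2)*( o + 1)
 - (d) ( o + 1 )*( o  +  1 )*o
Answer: d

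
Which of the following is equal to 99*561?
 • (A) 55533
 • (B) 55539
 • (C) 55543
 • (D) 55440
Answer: B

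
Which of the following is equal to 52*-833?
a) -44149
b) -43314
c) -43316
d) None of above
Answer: c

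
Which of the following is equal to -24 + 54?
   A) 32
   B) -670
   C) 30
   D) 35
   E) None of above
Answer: C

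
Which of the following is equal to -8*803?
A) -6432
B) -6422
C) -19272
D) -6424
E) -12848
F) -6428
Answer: D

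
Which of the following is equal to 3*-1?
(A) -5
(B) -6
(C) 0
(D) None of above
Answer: D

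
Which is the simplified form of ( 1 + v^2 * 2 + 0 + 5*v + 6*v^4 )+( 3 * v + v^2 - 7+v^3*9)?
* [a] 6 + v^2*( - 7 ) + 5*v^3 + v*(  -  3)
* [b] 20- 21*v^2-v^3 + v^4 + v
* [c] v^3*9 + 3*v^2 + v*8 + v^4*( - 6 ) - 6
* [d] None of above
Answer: d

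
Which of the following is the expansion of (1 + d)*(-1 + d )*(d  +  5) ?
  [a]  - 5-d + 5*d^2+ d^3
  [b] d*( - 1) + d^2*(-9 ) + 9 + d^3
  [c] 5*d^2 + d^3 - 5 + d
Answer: a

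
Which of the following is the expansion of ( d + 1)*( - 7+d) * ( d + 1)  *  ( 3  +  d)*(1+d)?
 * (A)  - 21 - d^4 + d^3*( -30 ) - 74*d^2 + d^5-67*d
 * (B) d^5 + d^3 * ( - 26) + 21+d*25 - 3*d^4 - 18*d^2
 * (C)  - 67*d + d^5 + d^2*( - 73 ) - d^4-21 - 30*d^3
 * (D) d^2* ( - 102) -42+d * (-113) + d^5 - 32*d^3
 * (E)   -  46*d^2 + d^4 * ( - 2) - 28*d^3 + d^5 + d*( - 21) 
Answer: A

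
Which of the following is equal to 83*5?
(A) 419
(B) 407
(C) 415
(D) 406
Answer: C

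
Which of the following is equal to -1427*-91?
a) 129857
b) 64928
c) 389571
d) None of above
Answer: a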